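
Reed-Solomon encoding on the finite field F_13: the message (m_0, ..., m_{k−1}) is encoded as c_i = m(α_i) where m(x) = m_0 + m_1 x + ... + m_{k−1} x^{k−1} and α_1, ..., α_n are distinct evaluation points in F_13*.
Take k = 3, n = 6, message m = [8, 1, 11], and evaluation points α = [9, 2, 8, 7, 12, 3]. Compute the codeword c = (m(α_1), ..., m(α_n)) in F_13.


c = [11, 2, 5, 8, 5, 6]

Message polynomial: m(x) = 8 + 1·x + 11·x^2 (mod 13).
For each evaluation point α_i, compute m(α_i) mod 13:
  α_1 = 9: Horner steps 11 → 9 → 11, so m(9) = 11.
  α_2 = 2: Horner steps 11 → 10 → 2, so m(2) = 2.
  α_3 = 8: Horner steps 11 → 11 → 5, so m(8) = 5.
  α_4 = 7: Horner steps 11 → 0 → 8, so m(7) = 8.
  α_5 = 12: Horner steps 11 → 3 → 5, so m(12) = 5.
  α_6 = 3: Horner steps 11 → 8 → 6, so m(3) = 6.
Codeword c = [11, 2, 5, 8, 5, 6] ∈ F_13^6.


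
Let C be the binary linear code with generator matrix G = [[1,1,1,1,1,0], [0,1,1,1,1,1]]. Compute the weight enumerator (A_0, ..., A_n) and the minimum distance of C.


Weight distribution: A_0 = 1, A_2 = 1, A_5 = 2. Minimum distance d = 2.

Enumerate all 2^2 = 4 messages m ∈ F_2^2.
For each, compute codeword c = mG in F_2^6, then tally its weight.
  m = 00 → c = 000000, weight = 0.
  m = 10 → c = 111110, weight = 5.
  m = 01 → c = 011111, weight = 5.
  m = 11 → c = 100001, weight = 2.
Tally weights:
  weight 0: 1 codewords.
  weight 2: 1 codewords.
  weight 5: 2 codewords.
Minimum distance d = smallest w > 0 with A_w > 0 = 2.
Sanity: Σ A_w = 4 = 2^2 = 4 ✓.


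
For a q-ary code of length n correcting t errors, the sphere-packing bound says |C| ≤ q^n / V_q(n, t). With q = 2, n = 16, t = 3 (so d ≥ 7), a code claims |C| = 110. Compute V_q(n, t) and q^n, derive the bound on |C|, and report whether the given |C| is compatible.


V_q(n, t) = 697, q^n = 65536, Hamming bound = 94, |C| = 110 > bound (violated).

Step 1: Compute V_q(n, t) = Σ_{j=0}^3 C(n, j) (q−1)^j.
  j = 0: C(16,0)·(1)^0 = 1·1 = 1.
  j = 1: C(16,1)·(1)^1 = 16·1 = 16.
  j = 2: C(16,2)·(1)^2 = 120·1 = 120.
  j = 3: C(16,3)·(1)^3 = 560·1 = 560.
  V_q(n, t) = 1 + 16 + 120 + 560 = 697.
Step 2: q^n = 2^16 = 65536.
Step 3: Hamming bound ⌊q^n / V_q(n,t)⌋ = ⌊65536/697⌋ = 94.
Step 4: Compare |C| = 110 to 94: violated.
The claimed |C| lies above the Hamming bound, so no 2-ary code of length 16 with d ≥ 7 can have 110 codewords.


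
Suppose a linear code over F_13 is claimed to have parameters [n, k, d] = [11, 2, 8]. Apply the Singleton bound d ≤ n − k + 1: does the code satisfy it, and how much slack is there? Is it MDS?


Singleton RHS = n − k + 1 = 10, slack = 2, bound satisfied, not MDS.

Singleton bound: d ≤ n − k + 1.
Here n = 11, k = 2, so n − k + 1 = 10.
Given d = 8, check d ≤ 10: YES.
Slack = (n − k + 1) − d = 2.
The code is NOT MDS (slack = 2 > 0).
Description: the claimed parameters are [11, 2, 8]_13; such a code would be non-MDS.


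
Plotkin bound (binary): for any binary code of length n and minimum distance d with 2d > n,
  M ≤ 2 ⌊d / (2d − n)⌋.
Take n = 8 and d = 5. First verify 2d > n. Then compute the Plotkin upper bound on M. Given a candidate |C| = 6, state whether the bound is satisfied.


Plotkin bound M ≤ 4; given |C| = 6 > bound (violated).

Check applicability: 2d = 10, n = 8.
2d − n = 2 > 0, so Plotkin applies.
Compute d/(2d−n) = 5/2 ≈ 2.5000.
⌊d/(2d−n)⌋ = 2.
Plotkin bound: M ≤ 2·2 = 4.
Given |C| = 6, check: VIOLATED.
This |C| is above the Plotkin bound, so no binary code with n = 8, d = 5 and 6 codewords exists.


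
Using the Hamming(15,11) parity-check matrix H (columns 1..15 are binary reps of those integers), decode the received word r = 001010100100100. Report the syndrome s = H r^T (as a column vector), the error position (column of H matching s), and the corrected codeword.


s = (0, 1, 1, 0)^T, error position = 6, corrected codeword c = 001011100100100

Compute s = H r^T mod 2 one row at a time:
  s_1 = 0 + 0 + 1 + 0 + 0 + 1 + 0 + 0 = 2 ≡ 0 (mod 2).
  s_2 = 0 + 1 + 0 + 1 + 0 + 1 + 0 + 0 = 3 ≡ 1 (mod 2).
  s_3 = 0 + 1 + 0 + 1 + 1 + 0 + 0 + 0 = 3 ≡ 1 (mod 2).
  s_4 = 0 + 1 + 1 + 1 + 0 + 0 + 1 + 0 = 4 ≡ 0 (mod 2).
s = (0, 1, 1, 0)^T — this equals column 6 of H (binary 0110), so error is at position 6.
Correct: flip bit 6 of r = 001010100100100 to get c = 001011100100100.


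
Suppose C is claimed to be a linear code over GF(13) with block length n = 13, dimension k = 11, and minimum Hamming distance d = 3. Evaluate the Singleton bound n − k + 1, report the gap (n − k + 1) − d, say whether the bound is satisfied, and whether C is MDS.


Singleton RHS = n − k + 1 = 3, slack = 0, bound satisfied, MDS.

Singleton bound: d ≤ n − k + 1.
Here n = 13, k = 11, so n − k + 1 = 3.
Given d = 3, check d ≤ 3: YES.
Slack = (n − k + 1) − d = 0.
The code is MDS (slack = 0).
Description: the claimed parameters are [13, 11, 3]_13; such a code would be MDS (meets Singleton bound).


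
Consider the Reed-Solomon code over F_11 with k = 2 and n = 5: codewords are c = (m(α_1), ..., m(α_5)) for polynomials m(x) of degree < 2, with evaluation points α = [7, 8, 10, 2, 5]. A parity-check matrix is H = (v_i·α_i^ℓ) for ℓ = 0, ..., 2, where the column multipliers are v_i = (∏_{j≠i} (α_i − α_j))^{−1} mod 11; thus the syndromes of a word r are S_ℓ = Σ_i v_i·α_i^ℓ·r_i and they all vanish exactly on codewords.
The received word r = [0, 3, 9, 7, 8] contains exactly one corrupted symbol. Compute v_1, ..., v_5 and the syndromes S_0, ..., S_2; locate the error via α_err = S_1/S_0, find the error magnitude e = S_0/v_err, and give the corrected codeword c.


S = (4, 9, 1), error at position 5, error magnitude e = 3, c = [0, 3, 9, 7, 5].

Step 1: column multipliers v_i = (∏_{j≠i}(α_i − α_j))^{−1} mod 11.
  i = 1 (α = 7): (7−8)(7−10)(7−2)(7−5) = (−1)·(−3)·5·2 = 30 ≡ 8, so v_1 = 8^{−1} = 7 (mod 11).
  i = 2 (α = 8): (8−7)(8−10)(8−2)(8−5) = 1·(−2)·6·3 = −36 ≡ 8, so v_2 = 8^{−1} = 7 (mod 11).
  i = 3 (α = 10): (10−7)(10−8)(10−2)(10−5) = 3·2·8·5 = 240 ≡ 9, so v_3 = 9^{−1} = 5 (mod 11).
  i = 4 (α = 2): (2−7)(2−8)(2−10)(2−5) = (−5)·(−6)·(−8)·(−3) = 720 ≡ 5, so v_4 = 5^{−1} = 9 (mod 11).
  i = 5 (α = 5): (5−7)(5−8)(5−10)(5−2) = (−2)·(−3)·(−5)·3 = −90 ≡ 9, so v_5 = 9^{−1} = 5 (mod 11).
  v = [7, 7, 5, 9, 5].
Step 2: syndromes of r = [0, 3, 9, 7, 8] (all sums mod 11).
  S_0 = Σ v_i r_i = 7·0 + 7·3 + 5·9 + 9·7 + 5·8 = 169 ≡ 4.
  S_1 = Σ v_i α_i r_i = 7·7·0 + 7·8·3 + 5·10·9 + 9·2·7 + 5·5·8 = 944 ≡ 9.
  α_i^2 mod 11 = [5, 9, 1, 4, 3].
  S_2 = Σ v_i α_i^2 r_i = 7·5·0 + 7·9·3 + 5·1·9 + 9·4·7 + 5·3·8 = 606 ≡ 1.
  S = (4, 9, 1) ≠ 0, so r is not a codeword (an error is present).
Step 3: locate the error. For a single error e at position i, S_ℓ = v_i·e·α_i^ℓ, so α_err = S_1/S_0.
  S_0^{−1} = 4^{−1} = 3 (mod 11), so α_err = 9·3 = 27 ≡ 5 = α_5. Error position i = 5.
  Consistency check: S_2/S_1 = 1·5 = 5 ≡ 5 = α_err ✓ (single-error assumption holds).
Step 4: error magnitude e = S_0/v_5 = S_0·∏_{j≠5}(α_5 − α_j) = 4·9 = 36 ≡ 3 (mod 11).
Step 5: correct position 5: c_5 = r_5 − e = 8 − 3 ≡ 5 (mod 11). Hence c = [0, 3, 9, 7, 5].
  Check: interpolating c through the α_i gives m(x) = 1 + 3·x (degree < 2) with m(α_i) = c_i for every i, so c is indeed a codeword.


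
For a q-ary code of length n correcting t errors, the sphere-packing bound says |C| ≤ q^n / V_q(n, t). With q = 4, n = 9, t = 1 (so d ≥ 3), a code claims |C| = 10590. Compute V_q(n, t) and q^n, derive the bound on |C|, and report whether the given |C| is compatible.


V_q(n, t) = 28, q^n = 262144, Hamming bound = 9362, |C| = 10590 > bound (violated).

Step 1: Compute V_q(n, t) = Σ_{j=0}^1 C(n, j) (q−1)^j.
  j = 0: C(9,0)·(3)^0 = 1·1 = 1.
  j = 1: C(9,1)·(3)^1 = 9·3 = 27.
  V_q(n, t) = 1 + 27 = 28.
Step 2: q^n = 4^9 = 262144.
Step 3: Hamming bound ⌊q^n / V_q(n,t)⌋ = ⌊262144/28⌋ = 9362.
Step 4: Compare |C| = 10590 to 9362: violated.
The claimed |C| lies above the Hamming bound, so no 4-ary code of length 9 with d ≥ 3 can have 10590 codewords.


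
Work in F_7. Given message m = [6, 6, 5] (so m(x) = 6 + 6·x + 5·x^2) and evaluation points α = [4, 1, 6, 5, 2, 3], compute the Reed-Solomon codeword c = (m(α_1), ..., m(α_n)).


c = [5, 3, 5, 0, 3, 6]

Message polynomial: m(x) = 6 + 6·x + 5·x^2 (mod 7).
For each evaluation point α_i, compute m(α_i) mod 7:
  α_1 = 4: Horner steps 5 → 5 → 5, so m(4) = 5.
  α_2 = 1: Horner steps 5 → 4 → 3, so m(1) = 3.
  α_3 = 6: Horner steps 5 → 1 → 5, so m(6) = 5.
  α_4 = 5: Horner steps 5 → 3 → 0, so m(5) = 0.
  α_5 = 2: Horner steps 5 → 2 → 3, so m(2) = 3.
  α_6 = 3: Horner steps 5 → 0 → 6, so m(3) = 6.
Codeword c = [5, 3, 5, 0, 3, 6] ∈ F_7^6.


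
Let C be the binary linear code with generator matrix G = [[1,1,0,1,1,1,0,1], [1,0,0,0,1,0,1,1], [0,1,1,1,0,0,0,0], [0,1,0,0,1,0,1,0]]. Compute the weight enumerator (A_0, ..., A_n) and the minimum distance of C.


Weight distribution: A_0 = 1, A_3 = 5, A_4 = 5, A_5 = 2, A_6 = 2, A_7 = 1. Minimum distance d = 3.

Enumerate all 2^4 = 16 messages m ∈ F_2^4.
For each, compute codeword c = mG in F_2^8, then tally its weight.
  m = 0000 → c = 00000000, weight = 0.
  m = 1000 → c = 11011101, weight = 6.
  m = 0100 → c = 10001011, weight = 4.
  m = 1100 → c = 01010110, weight = 4.
  m = 0010 → c = 01110000, weight = 3.
  m = 1010 → c = 10101101, weight = 5.
  m = 0110 → c = 11111011, weight = 7.
  m = 1110 → c = 00100110, weight = 3.
  m = 0001 → c = 01001010, weight = 3.
  m = 1001 → c = 10010111, weight = 5.
  m = 0101 → c = 11000001, weight = 3.
  m = 1101 → c = 00011100, weight = 3.
  m = 0011 → c = 00111010, weight = 4.
  m = 1011 → c = 11100111, weight = 6.
  m = 0111 → c = 10110001, weight = 4.
  m = 1111 → c = 01101100, weight = 4.
Tally weights:
  weight 0: 1 codewords.
  weight 3: 5 codewords.
  weight 4: 5 codewords.
  weight 5: 2 codewords.
  weight 6: 2 codewords.
  weight 7: 1 codewords.
Minimum distance d = smallest w > 0 with A_w > 0 = 3.
Sanity: Σ A_w = 16 = 2^4 = 16 ✓.


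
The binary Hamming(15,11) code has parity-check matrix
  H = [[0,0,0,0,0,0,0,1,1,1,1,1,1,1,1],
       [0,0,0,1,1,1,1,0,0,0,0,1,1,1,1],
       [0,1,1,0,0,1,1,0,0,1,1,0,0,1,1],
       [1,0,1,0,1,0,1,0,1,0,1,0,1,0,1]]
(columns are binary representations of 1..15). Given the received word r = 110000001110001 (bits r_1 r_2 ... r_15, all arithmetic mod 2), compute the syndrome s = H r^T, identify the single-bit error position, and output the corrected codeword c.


s = (0, 1, 0, 0)^T, error position = 4, corrected codeword c = 110100001110001

Compute s = H r^T mod 2 one row at a time:
  s_1 = 0 + 1 + 1 + 1 + 0 + 0 + 0 + 1 = 4 ≡ 0 (mod 2).
  s_2 = 0 + 0 + 0 + 0 + 0 + 0 + 0 + 1 = 1 ≡ 1 (mod 2).
  s_3 = 1 + 0 + 0 + 0 + 1 + 1 + 0 + 1 = 4 ≡ 0 (mod 2).
  s_4 = 1 + 0 + 0 + 0 + 1 + 1 + 0 + 1 = 4 ≡ 0 (mod 2).
s = (0, 1, 0, 0)^T — this equals column 4 of H (binary 0100), so error is at position 4.
Correct: flip bit 4 of r = 110000001110001 to get c = 110100001110001.


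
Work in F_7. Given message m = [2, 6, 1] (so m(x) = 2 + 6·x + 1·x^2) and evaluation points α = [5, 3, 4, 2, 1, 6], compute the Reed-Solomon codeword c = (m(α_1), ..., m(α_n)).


c = [1, 1, 0, 4, 2, 4]

Message polynomial: m(x) = 2 + 6·x + 1·x^2 (mod 7).
For each evaluation point α_i, compute m(α_i) mod 7:
  α_1 = 5: Horner steps 1 → 4 → 1, so m(5) = 1.
  α_2 = 3: Horner steps 1 → 2 → 1, so m(3) = 1.
  α_3 = 4: Horner steps 1 → 3 → 0, so m(4) = 0.
  α_4 = 2: Horner steps 1 → 1 → 4, so m(2) = 4.
  α_5 = 1: Horner steps 1 → 0 → 2, so m(1) = 2.
  α_6 = 6: Horner steps 1 → 5 → 4, so m(6) = 4.
Codeword c = [1, 1, 0, 4, 2, 4] ∈ F_7^6.


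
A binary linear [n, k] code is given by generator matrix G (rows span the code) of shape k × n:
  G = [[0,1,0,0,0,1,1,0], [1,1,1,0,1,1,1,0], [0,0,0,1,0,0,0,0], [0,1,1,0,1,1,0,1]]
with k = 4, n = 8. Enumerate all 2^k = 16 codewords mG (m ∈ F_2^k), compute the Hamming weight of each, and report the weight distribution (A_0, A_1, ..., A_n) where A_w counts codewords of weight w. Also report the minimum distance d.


Weight distribution: A_0 = 1, A_1 = 1, A_3 = 3, A_4 = 5, A_5 = 3, A_6 = 2, A_7 = 1. Minimum distance d = 1.

Enumerate all 2^4 = 16 messages m ∈ F_2^4.
For each, compute codeword c = mG in F_2^8, then tally its weight.
  m = 0000 → c = 00000000, weight = 0.
  m = 1000 → c = 01000110, weight = 3.
  m = 0100 → c = 11101110, weight = 6.
  m = 1100 → c = 10101000, weight = 3.
  m = 0010 → c = 00010000, weight = 1.
  m = 1010 → c = 01010110, weight = 4.
  m = 0110 → c = 11111110, weight = 7.
  m = 1110 → c = 10111000, weight = 4.
  m = 0001 → c = 01101101, weight = 5.
  m = 1001 → c = 00101011, weight = 4.
  m = 0101 → c = 10000011, weight = 3.
  m = 1101 → c = 11000101, weight = 4.
  m = 0011 → c = 01111101, weight = 6.
  m = 1011 → c = 00111011, weight = 5.
  m = 0111 → c = 10010011, weight = 4.
  m = 1111 → c = 11010101, weight = 5.
Tally weights:
  weight 0: 1 codewords.
  weight 1: 1 codewords.
  weight 3: 3 codewords.
  weight 4: 5 codewords.
  weight 5: 3 codewords.
  weight 6: 2 codewords.
  weight 7: 1 codewords.
Minimum distance d = smallest w > 0 with A_w > 0 = 1.
Sanity: Σ A_w = 16 = 2^4 = 16 ✓.


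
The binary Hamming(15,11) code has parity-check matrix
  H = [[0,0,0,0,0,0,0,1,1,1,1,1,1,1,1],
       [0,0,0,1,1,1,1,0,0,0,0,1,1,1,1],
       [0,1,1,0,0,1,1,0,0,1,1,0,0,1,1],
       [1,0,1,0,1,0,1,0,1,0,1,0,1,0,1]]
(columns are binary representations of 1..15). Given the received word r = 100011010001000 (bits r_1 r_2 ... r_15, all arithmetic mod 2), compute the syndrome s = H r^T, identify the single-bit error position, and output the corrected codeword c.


s = (0, 1, 1, 0)^T, error position = 6, corrected codeword c = 100010010001000

Compute s = H r^T mod 2 one row at a time:
  s_1 = 1 + 0 + 0 + 0 + 1 + 0 + 0 + 0 = 2 ≡ 0 (mod 2).
  s_2 = 0 + 1 + 1 + 0 + 1 + 0 + 0 + 0 = 3 ≡ 1 (mod 2).
  s_3 = 0 + 0 + 1 + 0 + 0 + 0 + 0 + 0 = 1 ≡ 1 (mod 2).
  s_4 = 1 + 0 + 1 + 0 + 0 + 0 + 0 + 0 = 2 ≡ 0 (mod 2).
s = (0, 1, 1, 0)^T — this equals column 6 of H (binary 0110), so error is at position 6.
Correct: flip bit 6 of r = 100011010001000 to get c = 100010010001000.


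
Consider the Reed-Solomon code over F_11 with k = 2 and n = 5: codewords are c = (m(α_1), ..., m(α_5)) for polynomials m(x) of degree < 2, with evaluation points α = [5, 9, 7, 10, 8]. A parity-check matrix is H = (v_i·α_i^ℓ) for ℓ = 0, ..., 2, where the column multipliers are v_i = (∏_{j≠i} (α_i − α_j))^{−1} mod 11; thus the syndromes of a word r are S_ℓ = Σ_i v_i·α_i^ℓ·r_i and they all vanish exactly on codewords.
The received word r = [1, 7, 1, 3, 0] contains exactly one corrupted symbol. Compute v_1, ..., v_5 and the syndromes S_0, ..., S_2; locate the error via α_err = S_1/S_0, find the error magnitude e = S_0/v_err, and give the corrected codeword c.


S = (3, 10, 4), error at position 3, error magnitude e = 8, c = [1, 7, 4, 3, 0].

Step 1: column multipliers v_i = (∏_{j≠i}(α_i − α_j))^{−1} mod 11.
  i = 1 (α = 5): (5−9)(5−7)(5−10)(5−8) = (−4)·(−2)·(−5)·(−3) = 120 ≡ 10, so v_1 = 10^{−1} = 10 (mod 11).
  i = 2 (α = 9): (9−5)(9−7)(9−10)(9−8) = 4·2·(−1)·1 = −8 ≡ 3, so v_2 = 3^{−1} = 4 (mod 11).
  i = 3 (α = 7): (7−5)(7−9)(7−10)(7−8) = 2·(−2)·(−3)·(−1) = −12 ≡ 10, so v_3 = 10^{−1} = 10 (mod 11).
  i = 4 (α = 10): (10−5)(10−9)(10−7)(10−8) = 5·1·3·2 = 30 ≡ 8, so v_4 = 8^{−1} = 7 (mod 11).
  i = 5 (α = 8): (8−5)(8−9)(8−7)(8−10) = 3·(−1)·1·(−2) = 6 ≡ 6, so v_5 = 6^{−1} = 2 (mod 11).
  v = [10, 4, 10, 7, 2].
Step 2: syndromes of r = [1, 7, 1, 3, 0] (all sums mod 11).
  S_0 = Σ v_i r_i = 10·1 + 4·7 + 10·1 + 7·3 + 2·0 = 69 ≡ 3.
  S_1 = Σ v_i α_i r_i = 10·5·1 + 4·9·7 + 10·7·1 + 7·10·3 + 2·8·0 = 582 ≡ 10.
  α_i^2 mod 11 = [3, 4, 5, 1, 9].
  S_2 = Σ v_i α_i^2 r_i = 10·3·1 + 4·4·7 + 10·5·1 + 7·1·3 + 2·9·0 = 213 ≡ 4.
  S = (3, 10, 4) ≠ 0, so r is not a codeword (an error is present).
Step 3: locate the error. For a single error e at position i, S_ℓ = v_i·e·α_i^ℓ, so α_err = S_1/S_0.
  S_0^{−1} = 3^{−1} = 4 (mod 11), so α_err = 10·4 = 40 ≡ 7 = α_3. Error position i = 3.
  Consistency check: S_2/S_1 = 4·10 = 40 ≡ 7 = α_err ✓ (single-error assumption holds).
Step 4: error magnitude e = S_0/v_3 = S_0·∏_{j≠3}(α_3 − α_j) = 3·10 = 30 ≡ 8 (mod 11).
Step 5: correct position 3: c_3 = r_3 − e = 1 − 8 ≡ 4 (mod 11). Hence c = [1, 7, 4, 3, 0].
  Check: interpolating c through the α_i gives m(x) = 10 + 7·x (degree < 2) with m(α_i) = c_i for every i, so c is indeed a codeword.


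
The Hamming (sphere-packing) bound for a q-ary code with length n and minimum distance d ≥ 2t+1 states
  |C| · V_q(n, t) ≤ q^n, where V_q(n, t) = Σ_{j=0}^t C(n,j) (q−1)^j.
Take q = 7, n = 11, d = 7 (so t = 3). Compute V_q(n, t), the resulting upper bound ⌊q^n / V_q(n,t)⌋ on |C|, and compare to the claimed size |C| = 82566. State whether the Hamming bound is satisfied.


V_q(n, t) = 37687, q^n = 1977326743, Hamming bound = 52467, |C| = 82566 > bound (violated).

Step 1: Compute V_q(n, t) = Σ_{j=0}^3 C(n, j) (q−1)^j.
  j = 0: C(11,0)·(6)^0 = 1·1 = 1.
  j = 1: C(11,1)·(6)^1 = 11·6 = 66.
  j = 2: C(11,2)·(6)^2 = 55·36 = 1980.
  j = 3: C(11,3)·(6)^3 = 165·216 = 35640.
  V_q(n, t) = 1 + 66 + 1980 + 35640 = 37687.
Step 2: q^n = 7^11 = 1977326743.
Step 3: Hamming bound ⌊q^n / V_q(n,t)⌋ = ⌊1977326743/37687⌋ = 52467.
Step 4: Compare |C| = 82566 to 52467: violated.
The claimed |C| lies above the Hamming bound, so no 7-ary code of length 11 with d ≥ 7 can have 82566 codewords.


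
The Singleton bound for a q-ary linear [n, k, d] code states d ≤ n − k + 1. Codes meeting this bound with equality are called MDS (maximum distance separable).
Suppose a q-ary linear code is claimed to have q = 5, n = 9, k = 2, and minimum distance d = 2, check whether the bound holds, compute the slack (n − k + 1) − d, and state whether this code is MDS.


Singleton RHS = n − k + 1 = 8, slack = 6, bound satisfied, not MDS.

Singleton bound: d ≤ n − k + 1.
Here n = 9, k = 2, so n − k + 1 = 8.
Given d = 2, check d ≤ 8: YES.
Slack = (n − k + 1) − d = 6.
The code is NOT MDS (slack = 6 > 0).
Description: the claimed parameters are [9, 2, 2]_5; such a code would be non-MDS.


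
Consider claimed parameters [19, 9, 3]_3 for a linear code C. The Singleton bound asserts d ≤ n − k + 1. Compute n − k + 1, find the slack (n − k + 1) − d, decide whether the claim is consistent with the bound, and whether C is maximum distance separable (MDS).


Singleton RHS = n − k + 1 = 11, slack = 8, bound satisfied, not MDS.

Singleton bound: d ≤ n − k + 1.
Here n = 19, k = 9, so n − k + 1 = 11.
Given d = 3, check d ≤ 11: YES.
Slack = (n − k + 1) − d = 8.
The code is NOT MDS (slack = 8 > 0).
Description: the claimed parameters are [19, 9, 3]_3; such a code would be non-MDS.


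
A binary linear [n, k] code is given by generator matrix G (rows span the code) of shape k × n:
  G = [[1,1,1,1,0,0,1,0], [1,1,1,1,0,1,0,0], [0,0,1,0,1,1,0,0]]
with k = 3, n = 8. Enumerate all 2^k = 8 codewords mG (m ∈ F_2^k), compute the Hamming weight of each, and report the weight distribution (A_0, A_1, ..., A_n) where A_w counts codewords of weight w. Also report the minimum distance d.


Weight distribution: A_0 = 1, A_2 = 1, A_3 = 2, A_4 = 1, A_5 = 2, A_6 = 1. Minimum distance d = 2.

Enumerate all 2^3 = 8 messages m ∈ F_2^3.
For each, compute codeword c = mG in F_2^8, then tally its weight.
  m = 000 → c = 00000000, weight = 0.
  m = 100 → c = 11110010, weight = 5.
  m = 010 → c = 11110100, weight = 5.
  m = 110 → c = 00000110, weight = 2.
  m = 001 → c = 00101100, weight = 3.
  m = 101 → c = 11011110, weight = 6.
  m = 011 → c = 11011000, weight = 4.
  m = 111 → c = 00101010, weight = 3.
Tally weights:
  weight 0: 1 codewords.
  weight 2: 1 codewords.
  weight 3: 2 codewords.
  weight 4: 1 codewords.
  weight 5: 2 codewords.
  weight 6: 1 codewords.
Minimum distance d = smallest w > 0 with A_w > 0 = 2.
Sanity: Σ A_w = 8 = 2^3 = 8 ✓.


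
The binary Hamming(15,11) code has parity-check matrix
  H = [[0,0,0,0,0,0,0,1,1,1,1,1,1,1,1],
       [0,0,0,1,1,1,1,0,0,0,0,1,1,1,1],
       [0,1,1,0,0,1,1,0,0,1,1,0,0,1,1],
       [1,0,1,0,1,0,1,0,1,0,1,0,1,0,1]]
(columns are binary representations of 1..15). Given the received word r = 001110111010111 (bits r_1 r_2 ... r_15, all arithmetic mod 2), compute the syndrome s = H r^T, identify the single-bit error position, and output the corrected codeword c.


s = (0, 0, 1, 1)^T, error position = 3, corrected codeword c = 000110111010111

Compute s = H r^T mod 2 one row at a time:
  s_1 = 1 + 1 + 0 + 1 + 0 + 1 + 1 + 1 = 6 ≡ 0 (mod 2).
  s_2 = 1 + 1 + 0 + 1 + 0 + 1 + 1 + 1 = 6 ≡ 0 (mod 2).
  s_3 = 0 + 1 + 0 + 1 + 0 + 1 + 1 + 1 = 5 ≡ 1 (mod 2).
  s_4 = 0 + 1 + 1 + 1 + 1 + 1 + 1 + 1 = 7 ≡ 1 (mod 2).
s = (0, 0, 1, 1)^T — this equals column 3 of H (binary 0011), so error is at position 3.
Correct: flip bit 3 of r = 001110111010111 to get c = 000110111010111.


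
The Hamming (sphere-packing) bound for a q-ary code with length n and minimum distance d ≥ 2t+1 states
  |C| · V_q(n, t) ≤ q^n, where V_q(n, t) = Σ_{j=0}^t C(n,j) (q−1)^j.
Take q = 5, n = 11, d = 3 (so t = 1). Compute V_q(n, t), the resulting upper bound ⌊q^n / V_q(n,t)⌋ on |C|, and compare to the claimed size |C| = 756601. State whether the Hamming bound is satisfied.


V_q(n, t) = 45, q^n = 48828125, Hamming bound = 1085069, |C| = 756601 ≤ bound (satisfied).

Step 1: Compute V_q(n, t) = Σ_{j=0}^1 C(n, j) (q−1)^j.
  j = 0: C(11,0)·(4)^0 = 1·1 = 1.
  j = 1: C(11,1)·(4)^1 = 11·4 = 44.
  V_q(n, t) = 1 + 44 = 45.
Step 2: q^n = 5^11 = 48828125.
Step 3: Hamming bound ⌊q^n / V_q(n,t)⌋ = ⌊48828125/45⌋ = 1085069.
Step 4: Compare |C| = 756601 to 1085069: satisfied.
The claimed |C| lies below the Hamming bound.


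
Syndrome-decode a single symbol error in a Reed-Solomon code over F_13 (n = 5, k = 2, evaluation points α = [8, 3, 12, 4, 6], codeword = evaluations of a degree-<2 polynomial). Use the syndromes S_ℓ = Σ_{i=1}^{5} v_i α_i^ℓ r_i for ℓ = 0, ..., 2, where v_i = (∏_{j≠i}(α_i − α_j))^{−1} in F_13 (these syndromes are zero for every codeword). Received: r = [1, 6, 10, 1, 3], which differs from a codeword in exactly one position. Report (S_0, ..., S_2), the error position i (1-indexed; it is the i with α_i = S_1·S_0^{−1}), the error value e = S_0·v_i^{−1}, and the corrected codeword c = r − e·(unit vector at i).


S = (9, 10, 1), error at position 4, error magnitude e = 9, c = [1, 6, 10, 5, 3].

Step 1: column multipliers v_i = (∏_{j≠i}(α_i − α_j))^{−1} mod 13.
  i = 1 (α = 8): (8−3)(8−12)(8−4)(8−6) = 5·(−4)·4·2 = −160 ≡ 9, so v_1 = 9^{−1} = 3 (mod 13).
  i = 2 (α = 3): (3−8)(3−12)(3−4)(3−6) = (−5)·(−9)·(−1)·(−3) = 135 ≡ 5, so v_2 = 5^{−1} = 8 (mod 13).
  i = 3 (α = 12): (12−8)(12−3)(12−4)(12−6) = 4·9·8·6 = 1728 ≡ 12, so v_3 = 12^{−1} = 12 (mod 13).
  i = 4 (α = 4): (4−8)(4−3)(4−12)(4−6) = (−4)·1·(−8)·(−2) = −64 ≡ 1, so v_4 = 1^{−1} = 1 (mod 13).
  i = 5 (α = 6): (6−8)(6−3)(6−12)(6−4) = (−2)·3·(−6)·2 = 72 ≡ 7, so v_5 = 7^{−1} = 2 (mod 13).
  v = [3, 8, 12, 1, 2].
Step 2: syndromes of r = [1, 6, 10, 1, 3] (all sums mod 13).
  S_0 = Σ v_i r_i = 3·1 + 8·6 + 12·10 + 1·1 + 2·3 = 178 ≡ 9.
  S_1 = Σ v_i α_i r_i = 3·8·1 + 8·3·6 + 12·12·10 + 1·4·1 + 2·6·3 = 1648 ≡ 10.
  α_i^2 mod 13 = [12, 9, 1, 3, 10].
  S_2 = Σ v_i α_i^2 r_i = 3·12·1 + 8·9·6 + 12·1·10 + 1·3·1 + 2·10·3 = 651 ≡ 1.
  S = (9, 10, 1) ≠ 0, so r is not a codeword (an error is present).
Step 3: locate the error. For a single error e at position i, S_ℓ = v_i·e·α_i^ℓ, so α_err = S_1/S_0.
  S_0^{−1} = 9^{−1} = 3 (mod 13), so α_err = 10·3 = 30 ≡ 4 = α_4. Error position i = 4.
  Consistency check: S_2/S_1 = 1·4 = 4 ≡ 4 = α_err ✓ (single-error assumption holds).
Step 4: error magnitude e = S_0/v_4 = S_0·∏_{j≠4}(α_4 − α_j) = 9·1 = 9 ≡ 9 (mod 13).
Step 5: correct position 4: c_4 = r_4 − e = 1 − 9 ≡ 5 (mod 13). Hence c = [1, 6, 10, 5, 3].
  Check: interpolating c through the α_i gives m(x) = 9 + 12·x (degree < 2) with m(α_i) = c_i for every i, so c is indeed a codeword.


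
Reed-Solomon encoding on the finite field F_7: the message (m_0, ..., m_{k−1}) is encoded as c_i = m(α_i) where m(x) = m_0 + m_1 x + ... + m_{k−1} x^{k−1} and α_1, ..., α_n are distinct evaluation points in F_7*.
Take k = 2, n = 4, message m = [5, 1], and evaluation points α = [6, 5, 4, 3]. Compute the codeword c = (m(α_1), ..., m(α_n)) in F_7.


c = [4, 3, 2, 1]

Message polynomial: m(x) = 5 + 1·x (mod 7).
For each evaluation point α_i, compute m(α_i) mod 7:
  α_1 = 6: Horner steps 1 → 4, so m(6) = 4.
  α_2 = 5: Horner steps 1 → 3, so m(5) = 3.
  α_3 = 4: Horner steps 1 → 2, so m(4) = 2.
  α_4 = 3: Horner steps 1 → 1, so m(3) = 1.
Codeword c = [4, 3, 2, 1] ∈ F_7^4.


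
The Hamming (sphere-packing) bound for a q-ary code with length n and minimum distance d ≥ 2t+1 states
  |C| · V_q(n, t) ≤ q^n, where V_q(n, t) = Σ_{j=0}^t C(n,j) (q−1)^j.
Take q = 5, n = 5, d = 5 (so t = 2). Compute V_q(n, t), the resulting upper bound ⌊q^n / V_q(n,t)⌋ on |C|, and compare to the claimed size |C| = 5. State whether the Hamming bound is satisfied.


V_q(n, t) = 181, q^n = 3125, Hamming bound = 17, |C| = 5 ≤ bound (satisfied).

Step 1: Compute V_q(n, t) = Σ_{j=0}^2 C(n, j) (q−1)^j.
  j = 0: C(5,0)·(4)^0 = 1·1 = 1.
  j = 1: C(5,1)·(4)^1 = 5·4 = 20.
  j = 2: C(5,2)·(4)^2 = 10·16 = 160.
  V_q(n, t) = 1 + 20 + 160 = 181.
Step 2: q^n = 5^5 = 3125.
Step 3: Hamming bound ⌊q^n / V_q(n,t)⌋ = ⌊3125/181⌋ = 17.
Step 4: Compare |C| = 5 to 17: satisfied.
The claimed |C| lies below the Hamming bound.


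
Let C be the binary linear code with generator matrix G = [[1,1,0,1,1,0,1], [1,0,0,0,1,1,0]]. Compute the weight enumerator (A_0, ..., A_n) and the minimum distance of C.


Weight distribution: A_0 = 1, A_3 = 1, A_4 = 1, A_5 = 1. Minimum distance d = 3.

Enumerate all 2^2 = 4 messages m ∈ F_2^2.
For each, compute codeword c = mG in F_2^7, then tally its weight.
  m = 00 → c = 0000000, weight = 0.
  m = 10 → c = 1101101, weight = 5.
  m = 01 → c = 1000110, weight = 3.
  m = 11 → c = 0101011, weight = 4.
Tally weights:
  weight 0: 1 codewords.
  weight 3: 1 codewords.
  weight 4: 1 codewords.
  weight 5: 1 codewords.
Minimum distance d = smallest w > 0 with A_w > 0 = 3.
Sanity: Σ A_w = 4 = 2^2 = 4 ✓.


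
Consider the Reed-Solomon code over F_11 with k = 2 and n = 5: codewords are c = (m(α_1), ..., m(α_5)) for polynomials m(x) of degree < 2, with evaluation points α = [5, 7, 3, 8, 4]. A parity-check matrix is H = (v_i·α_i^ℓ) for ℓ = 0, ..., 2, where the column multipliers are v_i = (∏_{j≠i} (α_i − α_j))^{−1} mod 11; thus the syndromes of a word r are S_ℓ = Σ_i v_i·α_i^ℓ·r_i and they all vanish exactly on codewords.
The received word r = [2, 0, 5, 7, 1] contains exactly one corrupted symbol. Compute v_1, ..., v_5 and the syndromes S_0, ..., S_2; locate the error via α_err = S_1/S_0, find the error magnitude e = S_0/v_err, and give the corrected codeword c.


S = (5, 3, 4), error at position 1, error magnitude e = 5, c = [8, 0, 5, 7, 1].

Step 1: column multipliers v_i = (∏_{j≠i}(α_i − α_j))^{−1} mod 11.
  i = 1 (α = 5): (5−7)(5−3)(5−8)(5−4) = (−2)·2·(−3)·1 = 12 ≡ 1, so v_1 = 1^{−1} = 1 (mod 11).
  i = 2 (α = 7): (7−5)(7−3)(7−8)(7−4) = 2·4·(−1)·3 = −24 ≡ 9, so v_2 = 9^{−1} = 5 (mod 11).
  i = 3 (α = 3): (3−5)(3−7)(3−8)(3−4) = (−2)·(−4)·(−5)·(−1) = 40 ≡ 7, so v_3 = 7^{−1} = 8 (mod 11).
  i = 4 (α = 8): (8−5)(8−7)(8−3)(8−4) = 3·1·5·4 = 60 ≡ 5, so v_4 = 5^{−1} = 9 (mod 11).
  i = 5 (α = 4): (4−5)(4−7)(4−3)(4−8) = (−1)·(−3)·1·(−4) = −12 ≡ 10, so v_5 = 10^{−1} = 10 (mod 11).
  v = [1, 5, 8, 9, 10].
Step 2: syndromes of r = [2, 0, 5, 7, 1] (all sums mod 11).
  S_0 = Σ v_i r_i = 1·2 + 5·0 + 8·5 + 9·7 + 10·1 = 115 ≡ 5.
  S_1 = Σ v_i α_i r_i = 1·5·2 + 5·7·0 + 8·3·5 + 9·8·7 + 10·4·1 = 674 ≡ 3.
  α_i^2 mod 11 = [3, 5, 9, 9, 5].
  S_2 = Σ v_i α_i^2 r_i = 1·3·2 + 5·5·0 + 8·9·5 + 9·9·7 + 10·5·1 = 983 ≡ 4.
  S = (5, 3, 4) ≠ 0, so r is not a codeword (an error is present).
Step 3: locate the error. For a single error e at position i, S_ℓ = v_i·e·α_i^ℓ, so α_err = S_1/S_0.
  S_0^{−1} = 5^{−1} = 9 (mod 11), so α_err = 3·9 = 27 ≡ 5 = α_1. Error position i = 1.
  Consistency check: S_2/S_1 = 4·4 = 16 ≡ 5 = α_err ✓ (single-error assumption holds).
Step 4: error magnitude e = S_0/v_1 = S_0·∏_{j≠1}(α_1 − α_j) = 5·1 = 5 ≡ 5 (mod 11).
Step 5: correct position 1: c_1 = r_1 − e = 2 − 5 ≡ 8 (mod 11). Hence c = [8, 0, 5, 7, 1].
  Check: interpolating c through the α_i gives m(x) = 6 + 7·x (degree < 2) with m(α_i) = c_i for every i, so c is indeed a codeword.


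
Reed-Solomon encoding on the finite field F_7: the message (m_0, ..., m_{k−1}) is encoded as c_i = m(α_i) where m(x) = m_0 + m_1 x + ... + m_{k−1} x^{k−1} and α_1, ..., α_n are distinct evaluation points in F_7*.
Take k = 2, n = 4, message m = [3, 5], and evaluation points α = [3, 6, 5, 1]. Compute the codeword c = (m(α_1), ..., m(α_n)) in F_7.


c = [4, 5, 0, 1]

Message polynomial: m(x) = 3 + 5·x (mod 7).
For each evaluation point α_i, compute m(α_i) mod 7:
  α_1 = 3: Horner steps 5 → 4, so m(3) = 4.
  α_2 = 6: Horner steps 5 → 5, so m(6) = 5.
  α_3 = 5: Horner steps 5 → 0, so m(5) = 0.
  α_4 = 1: Horner steps 5 → 1, so m(1) = 1.
Codeword c = [4, 5, 0, 1] ∈ F_7^4.


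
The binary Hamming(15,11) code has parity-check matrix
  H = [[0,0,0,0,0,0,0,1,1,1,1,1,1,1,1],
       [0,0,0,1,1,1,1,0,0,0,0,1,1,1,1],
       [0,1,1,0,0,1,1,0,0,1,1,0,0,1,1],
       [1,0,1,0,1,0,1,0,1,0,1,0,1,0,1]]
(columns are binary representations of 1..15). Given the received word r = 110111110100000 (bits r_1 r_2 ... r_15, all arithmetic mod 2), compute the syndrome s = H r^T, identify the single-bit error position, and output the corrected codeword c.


s = (0, 0, 0, 1)^T, error position = 1, corrected codeword c = 010111110100000

Compute s = H r^T mod 2 one row at a time:
  s_1 = 1 + 0 + 1 + 0 + 0 + 0 + 0 + 0 = 2 ≡ 0 (mod 2).
  s_2 = 1 + 1 + 1 + 1 + 0 + 0 + 0 + 0 = 4 ≡ 0 (mod 2).
  s_3 = 1 + 0 + 1 + 1 + 1 + 0 + 0 + 0 = 4 ≡ 0 (mod 2).
  s_4 = 1 + 0 + 1 + 1 + 0 + 0 + 0 + 0 = 3 ≡ 1 (mod 2).
s = (0, 0, 0, 1)^T — this equals column 1 of H (binary 0001), so error is at position 1.
Correct: flip bit 1 of r = 110111110100000 to get c = 010111110100000.


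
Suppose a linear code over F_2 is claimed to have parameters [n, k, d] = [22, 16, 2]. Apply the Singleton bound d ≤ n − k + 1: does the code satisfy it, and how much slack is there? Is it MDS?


Singleton RHS = n − k + 1 = 7, slack = 5, bound satisfied, not MDS.

Singleton bound: d ≤ n − k + 1.
Here n = 22, k = 16, so n − k + 1 = 7.
Given d = 2, check d ≤ 7: YES.
Slack = (n − k + 1) − d = 5.
The code is NOT MDS (slack = 5 > 0).
Description: the claimed parameters are [22, 16, 2]_2; such a code would be non-MDS.


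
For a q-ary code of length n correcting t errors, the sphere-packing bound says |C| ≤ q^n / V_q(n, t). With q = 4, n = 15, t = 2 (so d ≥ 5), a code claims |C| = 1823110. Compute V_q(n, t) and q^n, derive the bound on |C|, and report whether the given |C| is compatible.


V_q(n, t) = 991, q^n = 1073741824, Hamming bound = 1083493, |C| = 1823110 > bound (violated).

Step 1: Compute V_q(n, t) = Σ_{j=0}^2 C(n, j) (q−1)^j.
  j = 0: C(15,0)·(3)^0 = 1·1 = 1.
  j = 1: C(15,1)·(3)^1 = 15·3 = 45.
  j = 2: C(15,2)·(3)^2 = 105·9 = 945.
  V_q(n, t) = 1 + 45 + 945 = 991.
Step 2: q^n = 4^15 = 1073741824.
Step 3: Hamming bound ⌊q^n / V_q(n,t)⌋ = ⌊1073741824/991⌋ = 1083493.
Step 4: Compare |C| = 1823110 to 1083493: violated.
The claimed |C| lies above the Hamming bound, so no 4-ary code of length 15 with d ≥ 5 can have 1823110 codewords.


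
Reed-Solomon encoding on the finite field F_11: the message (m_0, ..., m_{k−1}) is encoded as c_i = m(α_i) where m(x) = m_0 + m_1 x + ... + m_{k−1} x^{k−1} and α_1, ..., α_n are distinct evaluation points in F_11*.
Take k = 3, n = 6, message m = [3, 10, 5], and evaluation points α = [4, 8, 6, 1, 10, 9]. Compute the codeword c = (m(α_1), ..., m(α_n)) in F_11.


c = [2, 7, 1, 7, 9, 3]

Message polynomial: m(x) = 3 + 10·x + 5·x^2 (mod 11).
For each evaluation point α_i, compute m(α_i) mod 11:
  α_1 = 4: Horner steps 5 → 8 → 2, so m(4) = 2.
  α_2 = 8: Horner steps 5 → 6 → 7, so m(8) = 7.
  α_3 = 6: Horner steps 5 → 7 → 1, so m(6) = 1.
  α_4 = 1: Horner steps 5 → 4 → 7, so m(1) = 7.
  α_5 = 10: Horner steps 5 → 5 → 9, so m(10) = 9.
  α_6 = 9: Horner steps 5 → 0 → 3, so m(9) = 3.
Codeword c = [2, 7, 1, 7, 9, 3] ∈ F_11^6.


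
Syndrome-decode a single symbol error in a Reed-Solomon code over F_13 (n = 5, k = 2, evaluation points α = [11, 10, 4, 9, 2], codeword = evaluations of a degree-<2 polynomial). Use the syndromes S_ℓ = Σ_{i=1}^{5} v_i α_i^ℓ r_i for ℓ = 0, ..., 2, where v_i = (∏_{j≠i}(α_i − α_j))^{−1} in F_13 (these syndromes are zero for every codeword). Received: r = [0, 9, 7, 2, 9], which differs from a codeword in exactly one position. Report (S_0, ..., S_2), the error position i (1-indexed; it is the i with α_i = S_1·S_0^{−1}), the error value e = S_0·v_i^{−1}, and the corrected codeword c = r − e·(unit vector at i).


S = (2, 7, 5), error at position 2, error magnitude e = 8, c = [0, 1, 7, 2, 9].

Step 1: column multipliers v_i = (∏_{j≠i}(α_i − α_j))^{−1} mod 13.
  i = 1 (α = 11): (11−10)(11−4)(11−9)(11−2) = 1·7·2·9 = 126 ≡ 9, so v_1 = 9^{−1} = 3 (mod 13).
  i = 2 (α = 10): (10−11)(10−4)(10−9)(10−2) = (−1)·6·1·8 = −48 ≡ 4, so v_2 = 4^{−1} = 10 (mod 13).
  i = 3 (α = 4): (4−11)(4−10)(4−9)(4−2) = (−7)·(−6)·(−5)·2 = −420 ≡ 9, so v_3 = 9^{−1} = 3 (mod 13).
  i = 4 (α = 9): (9−11)(9−10)(9−4)(9−2) = (−2)·(−1)·5·7 = 70 ≡ 5, so v_4 = 5^{−1} = 8 (mod 13).
  i = 5 (α = 2): (2−11)(2−10)(2−4)(2−9) = (−9)·(−8)·(−2)·(−7) = 1008 ≡ 7, so v_5 = 7^{−1} = 2 (mod 13).
  v = [3, 10, 3, 8, 2].
Step 2: syndromes of r = [0, 9, 7, 2, 9] (all sums mod 13).
  S_0 = Σ v_i r_i = 3·0 + 10·9 + 3·7 + 8·2 + 2·9 = 145 ≡ 2.
  S_1 = Σ v_i α_i r_i = 3·11·0 + 10·10·9 + 3·4·7 + 8·9·2 + 2·2·9 = 1164 ≡ 7.
  α_i^2 mod 13 = [4, 9, 3, 3, 4].
  S_2 = Σ v_i α_i^2 r_i = 3·4·0 + 10·9·9 + 3·3·7 + 8·3·2 + 2·4·9 = 993 ≡ 5.
  S = (2, 7, 5) ≠ 0, so r is not a codeword (an error is present).
Step 3: locate the error. For a single error e at position i, S_ℓ = v_i·e·α_i^ℓ, so α_err = S_1/S_0.
  S_0^{−1} = 2^{−1} = 7 (mod 13), so α_err = 7·7 = 49 ≡ 10 = α_2. Error position i = 2.
  Consistency check: S_2/S_1 = 5·2 = 10 ≡ 10 = α_err ✓ (single-error assumption holds).
Step 4: error magnitude e = S_0/v_2 = S_0·∏_{j≠2}(α_2 − α_j) = 2·4 = 8 ≡ 8 (mod 13).
Step 5: correct position 2: c_2 = r_2 − e = 9 − 8 ≡ 1 (mod 13). Hence c = [0, 1, 7, 2, 9].
  Check: interpolating c through the α_i gives m(x) = 11 + 12·x (degree < 2) with m(α_i) = c_i for every i, so c is indeed a codeword.


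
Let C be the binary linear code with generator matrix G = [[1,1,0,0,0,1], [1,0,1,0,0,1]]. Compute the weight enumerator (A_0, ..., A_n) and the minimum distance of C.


Weight distribution: A_0 = 1, A_2 = 1, A_3 = 2. Minimum distance d = 2.

Enumerate all 2^2 = 4 messages m ∈ F_2^2.
For each, compute codeword c = mG in F_2^6, then tally its weight.
  m = 00 → c = 000000, weight = 0.
  m = 10 → c = 110001, weight = 3.
  m = 01 → c = 101001, weight = 3.
  m = 11 → c = 011000, weight = 2.
Tally weights:
  weight 0: 1 codewords.
  weight 2: 1 codewords.
  weight 3: 2 codewords.
Minimum distance d = smallest w > 0 with A_w > 0 = 2.
Sanity: Σ A_w = 4 = 2^2 = 4 ✓.


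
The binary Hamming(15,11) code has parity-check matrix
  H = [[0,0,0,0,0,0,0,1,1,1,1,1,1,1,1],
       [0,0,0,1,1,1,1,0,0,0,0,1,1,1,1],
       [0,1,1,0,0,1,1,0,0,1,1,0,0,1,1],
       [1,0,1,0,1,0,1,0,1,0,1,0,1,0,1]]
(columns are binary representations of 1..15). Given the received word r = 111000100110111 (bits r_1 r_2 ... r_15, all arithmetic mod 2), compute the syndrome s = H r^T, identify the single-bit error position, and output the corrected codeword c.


s = (1, 0, 1, 0)^T, error position = 10, corrected codeword c = 111000100010111

Compute s = H r^T mod 2 one row at a time:
  s_1 = 0 + 0 + 1 + 1 + 0 + 1 + 1 + 1 = 5 ≡ 1 (mod 2).
  s_2 = 0 + 0 + 0 + 1 + 0 + 1 + 1 + 1 = 4 ≡ 0 (mod 2).
  s_3 = 1 + 1 + 0 + 1 + 1 + 1 + 1 + 1 = 7 ≡ 1 (mod 2).
  s_4 = 1 + 1 + 0 + 1 + 0 + 1 + 1 + 1 = 6 ≡ 0 (mod 2).
s = (1, 0, 1, 0)^T — this equals column 10 of H (binary 1010), so error is at position 10.
Correct: flip bit 10 of r = 111000100110111 to get c = 111000100010111.


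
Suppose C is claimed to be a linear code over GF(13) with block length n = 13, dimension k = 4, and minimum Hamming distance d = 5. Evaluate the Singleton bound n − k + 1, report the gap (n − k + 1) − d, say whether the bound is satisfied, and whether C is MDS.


Singleton RHS = n − k + 1 = 10, slack = 5, bound satisfied, not MDS.

Singleton bound: d ≤ n − k + 1.
Here n = 13, k = 4, so n − k + 1 = 10.
Given d = 5, check d ≤ 10: YES.
Slack = (n − k + 1) − d = 5.
The code is NOT MDS (slack = 5 > 0).
Description: the claimed parameters are [13, 4, 5]_13; such a code would be non-MDS.


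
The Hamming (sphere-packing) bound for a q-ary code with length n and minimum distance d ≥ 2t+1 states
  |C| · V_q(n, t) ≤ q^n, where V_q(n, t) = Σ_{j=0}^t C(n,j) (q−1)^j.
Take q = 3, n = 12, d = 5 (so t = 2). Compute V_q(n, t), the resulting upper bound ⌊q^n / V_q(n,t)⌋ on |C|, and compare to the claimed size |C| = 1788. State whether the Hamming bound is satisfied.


V_q(n, t) = 289, q^n = 531441, Hamming bound = 1838, |C| = 1788 ≤ bound (satisfied).

Step 1: Compute V_q(n, t) = Σ_{j=0}^2 C(n, j) (q−1)^j.
  j = 0: C(12,0)·(2)^0 = 1·1 = 1.
  j = 1: C(12,1)·(2)^1 = 12·2 = 24.
  j = 2: C(12,2)·(2)^2 = 66·4 = 264.
  V_q(n, t) = 1 + 24 + 264 = 289.
Step 2: q^n = 3^12 = 531441.
Step 3: Hamming bound ⌊q^n / V_q(n,t)⌋ = ⌊531441/289⌋ = 1838.
Step 4: Compare |C| = 1788 to 1838: satisfied.
The claimed |C| lies below the Hamming bound.


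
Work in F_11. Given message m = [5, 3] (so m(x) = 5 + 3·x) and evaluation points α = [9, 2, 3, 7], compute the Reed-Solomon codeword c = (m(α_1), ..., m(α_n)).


c = [10, 0, 3, 4]

Message polynomial: m(x) = 5 + 3·x (mod 11).
For each evaluation point α_i, compute m(α_i) mod 11:
  α_1 = 9: Horner steps 3 → 10, so m(9) = 10.
  α_2 = 2: Horner steps 3 → 0, so m(2) = 0.
  α_3 = 3: Horner steps 3 → 3, so m(3) = 3.
  α_4 = 7: Horner steps 3 → 4, so m(7) = 4.
Codeword c = [10, 0, 3, 4] ∈ F_11^4.


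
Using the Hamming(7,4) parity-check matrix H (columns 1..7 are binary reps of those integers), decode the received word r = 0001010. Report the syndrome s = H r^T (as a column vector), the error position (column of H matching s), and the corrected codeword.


s = (0, 1, 0)^T, error position = 2, corrected codeword c = 0101010

Compute s = H r^T mod 2 one row at a time:
  s_1 = 1 + 0 + 1 + 0 = 2 ≡ 0 (mod 2).
  s_2 = 0 + 0 + 1 + 0 = 1 ≡ 1 (mod 2).
  s_3 = 0 + 0 + 0 + 0 = 0 ≡ 0 (mod 2).
s = (0, 1, 0)^T — this equals column 2 of H (binary 010), so error is at position 2.
Correct: flip bit 2 of r = 0001010 to get c = 0101010.
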